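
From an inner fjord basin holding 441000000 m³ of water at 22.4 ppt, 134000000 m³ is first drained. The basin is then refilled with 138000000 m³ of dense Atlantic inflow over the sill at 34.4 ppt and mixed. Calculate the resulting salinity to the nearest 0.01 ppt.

Remaining after removal: 307,000,000 m³ at 22.4 ppt (salt = 6,876,800,000)
After addition: salt = 6,876,800,000 + 138,000,000×34.4 = 11,624,000,000; volume = 445,000,000 m³
S = 11,624,000,000 / 445,000,000 = 26.1213 ppt

26.12 ppt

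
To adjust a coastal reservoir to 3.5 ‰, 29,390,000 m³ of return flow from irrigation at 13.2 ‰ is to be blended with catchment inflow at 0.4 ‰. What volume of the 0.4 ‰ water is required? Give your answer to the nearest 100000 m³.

92000000 m³

Salt balance: 29,390,000×13.2 + V×0.4 = (29,390,000+V)×3.5
387,948,000 + 0.4V = 102,865,000 + 3.5V
285,083,000 = 3.1V
V = 91,962,258.06 m³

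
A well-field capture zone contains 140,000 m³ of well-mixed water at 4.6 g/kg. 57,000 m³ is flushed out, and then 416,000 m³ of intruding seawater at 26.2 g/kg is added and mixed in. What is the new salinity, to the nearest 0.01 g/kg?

22.61 g/kg

Remaining after removal: 83,000 m³ at 4.6 g/kg (salt = 381,800)
After addition: salt = 381,800 + 416,000×26.2 = 11,281,000; volume = 499,000 m³
S = 11,281,000 / 499,000 = 22.6072 g/kg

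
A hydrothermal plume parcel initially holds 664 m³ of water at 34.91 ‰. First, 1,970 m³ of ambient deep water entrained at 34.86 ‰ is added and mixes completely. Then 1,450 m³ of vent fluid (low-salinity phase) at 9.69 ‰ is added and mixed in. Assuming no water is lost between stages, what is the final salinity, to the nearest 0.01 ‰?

25.93 ‰

Mass of salt is conserved:
Initial salt = 664×34.91 = 23,180.24
After stage 1: salt = 23,180.24 + 1,970×34.86 = 91,854.44; volume = 2,634 m³; S = 34.873 ‰
After stage 2: salt = 91,854.44 + 1,450×9.69 = 105,904.94; volume = 4,084 m³
S = 105,904.94 / 4,084 = 25.9317 ‰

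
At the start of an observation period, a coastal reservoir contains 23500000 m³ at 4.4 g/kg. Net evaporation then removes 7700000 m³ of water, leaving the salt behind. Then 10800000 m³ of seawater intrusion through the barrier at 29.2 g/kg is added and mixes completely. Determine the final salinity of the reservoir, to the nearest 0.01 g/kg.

After evaporation: salt = 23,500,000×4.4 = 103,400,000; volume = 23,500,000 − 7,700,000 = 15,800,000 m³
After mixing: salt = 103,400,000 + 10,800,000×29.2 = 418,760,000; volume = 15,800,000 + 10,800,000 = 26,600,000 m³
S = 418,760,000 / 26,600,000 = 15.7429 g/kg

15.74 g/kg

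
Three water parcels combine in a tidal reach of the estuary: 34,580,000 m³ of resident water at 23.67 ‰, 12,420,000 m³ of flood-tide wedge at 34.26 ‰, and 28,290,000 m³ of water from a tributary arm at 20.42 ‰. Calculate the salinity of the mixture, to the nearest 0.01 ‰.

24.20 ‰

By conservation of dissolved salt,
salt = 34,580,000×23.67 + 12,420,000×34.26 + 28,290,000×20.42 = 818,508,600 + 425,509,200 + 577,681,800 = 1,821,699,600
volume = 34,580,000 + 12,420,000 + 28,290,000 = 75,290,000 m³
S = 1,821,699,600 / 75,290,000 = 24.1958 ‰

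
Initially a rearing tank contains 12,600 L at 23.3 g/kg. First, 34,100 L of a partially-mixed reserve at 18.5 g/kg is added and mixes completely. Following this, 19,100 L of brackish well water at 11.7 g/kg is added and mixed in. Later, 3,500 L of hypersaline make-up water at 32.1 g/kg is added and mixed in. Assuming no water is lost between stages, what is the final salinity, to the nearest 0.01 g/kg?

Conserving salt mass:
Initial salt = 12,600×23.3 = 293,580
After stage 1: salt = 293,580 + 34,100×18.5 = 924,430; volume = 46,700 L; S = 19.795 g/kg
After stage 2: salt = 924,430 + 19,100×11.7 = 1,147,900; volume = 65,800 L; S = 17.445 g/kg
After stage 3: salt = 1,147,900 + 3,500×32.1 = 1,260,250; volume = 69,300 L
S = 1,260,250 / 69,300 = 18.1854 g/kg

18.19 g/kg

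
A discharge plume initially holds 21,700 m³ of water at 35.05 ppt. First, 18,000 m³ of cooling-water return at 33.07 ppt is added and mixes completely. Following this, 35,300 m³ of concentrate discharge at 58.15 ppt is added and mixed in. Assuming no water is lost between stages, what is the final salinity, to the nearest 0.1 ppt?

Weighted by volume,
Initial salt = 21,700×35.05 = 760,585
After stage 1: salt = 760,585 + 18,000×33.07 = 1,355,845; volume = 39,700 m³; S = 34.152 ppt
After stage 2: salt = 1,355,845 + 35,300×58.15 = 3,408,540; volume = 75,000 m³
S = 3,408,540 / 75,000 = 45.4472 ppt

45.4 ppt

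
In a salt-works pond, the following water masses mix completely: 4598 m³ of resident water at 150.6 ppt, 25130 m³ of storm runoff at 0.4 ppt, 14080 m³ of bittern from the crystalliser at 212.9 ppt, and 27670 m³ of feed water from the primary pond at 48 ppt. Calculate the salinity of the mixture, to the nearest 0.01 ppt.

70.35 ppt

Salt balance:
salt = 4,598×150.6 + 25,130×0.4 + 14,080×212.9 + 27,670×48 = 692,458.8 + 10,052 + 2,997,632 + 1,328,160 = 5,028,302.8
volume = 4,598 + 25,130 + 14,080 + 27,670 = 71,478 m³
S = 5,028,302.8 / 71,478 = 70.3476 ppt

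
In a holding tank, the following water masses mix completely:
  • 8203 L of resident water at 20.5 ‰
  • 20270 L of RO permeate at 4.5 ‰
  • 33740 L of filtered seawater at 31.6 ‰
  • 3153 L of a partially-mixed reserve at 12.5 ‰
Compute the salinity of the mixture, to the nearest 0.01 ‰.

Total salt / total volume:
salt = 8,203×20.5 + 20,270×4.5 + 33,740×31.6 + 3,153×12.5 = 168,161.5 + 91,215 + 1,066,184 + 39,412.5 = 1,364,973
volume = 8,203 + 20,270 + 33,740 + 3,153 = 65,366 L
S = 1,364,973 / 65,366 = 20.882 ‰

20.88 ‰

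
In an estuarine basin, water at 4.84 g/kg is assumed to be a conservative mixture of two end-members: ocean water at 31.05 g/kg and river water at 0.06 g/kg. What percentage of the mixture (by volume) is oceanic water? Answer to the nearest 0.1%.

15.4%

Let g be the oceanic fraction. Salt balance per unit volume:
g×31.05 + (1−g)×0.06 = 4.84
g = (4.84 − 0.06) / (31.05 − 0.06) = 4.78/30.99 = 0.1542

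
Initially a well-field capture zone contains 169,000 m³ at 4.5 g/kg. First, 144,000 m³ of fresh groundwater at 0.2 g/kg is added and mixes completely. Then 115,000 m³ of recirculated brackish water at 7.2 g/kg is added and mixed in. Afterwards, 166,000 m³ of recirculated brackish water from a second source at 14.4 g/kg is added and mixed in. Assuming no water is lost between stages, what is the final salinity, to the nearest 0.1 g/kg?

6.7 g/kg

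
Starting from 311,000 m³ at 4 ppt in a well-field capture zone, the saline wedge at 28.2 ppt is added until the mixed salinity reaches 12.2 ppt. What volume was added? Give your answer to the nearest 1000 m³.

Salt balance: 311,000×4 + V×28.2 = (311,000+V)×12.2
1,244,000 + 28.2V = 3,794,200 + 12.2V
2,550,200 = 16V
V = 159,387.5 m³

159000 m³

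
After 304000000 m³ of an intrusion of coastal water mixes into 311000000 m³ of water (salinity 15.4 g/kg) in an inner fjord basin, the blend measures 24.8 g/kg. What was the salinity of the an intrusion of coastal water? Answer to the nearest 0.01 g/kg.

34.42 g/kg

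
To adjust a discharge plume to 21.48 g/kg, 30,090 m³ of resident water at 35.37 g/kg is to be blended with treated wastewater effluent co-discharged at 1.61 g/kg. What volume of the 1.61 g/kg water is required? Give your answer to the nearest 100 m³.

Salt balance: 30,090×35.37 + V×1.61 = (30,090+V)×21.48
1,064,283.3 + 1.61V = 646,333.2 + 21.48V
417,950.1 = 19.87V
V = 21,034.23 m³

21000 m³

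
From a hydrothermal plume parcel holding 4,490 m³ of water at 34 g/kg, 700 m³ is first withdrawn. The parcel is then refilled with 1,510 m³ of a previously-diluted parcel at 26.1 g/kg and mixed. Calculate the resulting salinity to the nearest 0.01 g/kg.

Remaining after removal: 3,790 m³ at 34 g/kg (salt = 128,860)
After addition: salt = 128,860 + 1,510×26.1 = 168,271; volume = 5,300 m³
S = 168,271 / 5,300 = 31.7492 g/kg

31.75 g/kg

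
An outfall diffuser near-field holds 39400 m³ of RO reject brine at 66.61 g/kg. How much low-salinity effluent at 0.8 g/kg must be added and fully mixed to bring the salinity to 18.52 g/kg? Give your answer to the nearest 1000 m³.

Salt balance: 39,400×66.61 + V×0.8 = (39,400+V)×18.52
2,624,434 + 0.8V = 729,688 + 18.52V
1,894,746 = 17.72V
V = 106,926.98 m³

107000 m³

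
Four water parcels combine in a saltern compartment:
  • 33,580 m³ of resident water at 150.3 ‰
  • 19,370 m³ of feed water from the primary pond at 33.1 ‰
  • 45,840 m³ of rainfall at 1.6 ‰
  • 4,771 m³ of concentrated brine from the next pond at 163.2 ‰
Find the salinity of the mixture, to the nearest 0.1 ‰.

63.2 ‰

By conservation of dissolved salt,
salt = 33,580×150.3 + 19,370×33.1 + 45,840×1.6 + 4,771×163.2 = 5,047,074 + 641,147 + 73,344 + 778,627.2 = 6,540,192.2
volume = 33,580 + 19,370 + 45,840 + 4,771 = 103,561 m³
S = 6,540,192.2 / 103,561 = 63.153 ‰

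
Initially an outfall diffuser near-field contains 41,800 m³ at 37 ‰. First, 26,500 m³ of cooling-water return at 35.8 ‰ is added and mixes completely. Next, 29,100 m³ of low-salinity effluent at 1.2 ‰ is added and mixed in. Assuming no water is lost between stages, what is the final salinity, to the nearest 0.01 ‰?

25.98 ‰

Mass of salt is conserved:
Initial salt = 41,800×37 = 1,546,600
After stage 1: salt = 1,546,600 + 26,500×35.8 = 2,495,300; volume = 68,300 m³; S = 36.534 ‰
After stage 2: salt = 2,495,300 + 29,100×1.2 = 2,530,220; volume = 97,400 m³
S = 2,530,220 / 97,400 = 25.9776 ‰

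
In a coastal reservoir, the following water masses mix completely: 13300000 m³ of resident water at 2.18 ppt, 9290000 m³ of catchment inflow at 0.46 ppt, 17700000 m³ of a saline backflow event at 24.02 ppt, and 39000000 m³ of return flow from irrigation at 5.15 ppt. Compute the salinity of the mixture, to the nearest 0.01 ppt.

8.31 ppt

By conservation of dissolved salt,
salt = 13,300,000×2.18 + 9,290,000×0.46 + 17,700,000×24.02 + 39,000,000×5.15 = 28,994,000 + 4,273,400 + 425,154,000 + 200,850,000 = 659,271,400
volume = 13,300,000 + 9,290,000 + 17,700,000 + 39,000,000 = 79,290,000 m³
S = 659,271,400 / 79,290,000 = 8.3147 ppt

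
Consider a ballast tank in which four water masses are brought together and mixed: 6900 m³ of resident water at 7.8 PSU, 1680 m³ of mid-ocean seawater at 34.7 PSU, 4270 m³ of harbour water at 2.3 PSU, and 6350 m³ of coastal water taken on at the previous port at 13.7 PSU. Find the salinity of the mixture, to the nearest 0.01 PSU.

Conserving salt mass:
salt = 6,900×7.8 + 1,680×34.7 + 4,270×2.3 + 6,350×13.7 = 53,820 + 58,296 + 9,821 + 86,995 = 208,932
volume = 6,900 + 1,680 + 4,270 + 6,350 = 19,200 m³
S = 208,932 / 19,200 = 10.8819 PSU

10.88 PSU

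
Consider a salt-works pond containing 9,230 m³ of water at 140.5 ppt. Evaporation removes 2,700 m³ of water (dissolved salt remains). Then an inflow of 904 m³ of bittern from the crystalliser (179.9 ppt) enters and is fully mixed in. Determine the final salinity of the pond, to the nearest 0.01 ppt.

196.32 ppt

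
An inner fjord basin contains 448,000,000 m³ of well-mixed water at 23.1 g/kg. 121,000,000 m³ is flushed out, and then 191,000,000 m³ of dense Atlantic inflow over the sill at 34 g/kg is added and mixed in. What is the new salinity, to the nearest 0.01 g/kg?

27.12 g/kg

Remaining after removal: 327,000,000 m³ at 23.1 g/kg (salt = 7,553,700,000)
After addition: salt = 7,553,700,000 + 191,000,000×34 = 14,047,700,000; volume = 518,000,000 m³
S = 14,047,700,000 / 518,000,000 = 27.1191 g/kg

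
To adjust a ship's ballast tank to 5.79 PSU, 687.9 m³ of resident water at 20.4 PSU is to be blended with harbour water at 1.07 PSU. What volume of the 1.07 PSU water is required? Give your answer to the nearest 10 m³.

Salt balance: 687.9×20.4 + V×1.07 = (687.9+V)×5.79
14,033.16 + 1.07V = 3,982.941 + 5.79V
10,050.219 = 4.72V
V = 2,129.28 m³

2130 m³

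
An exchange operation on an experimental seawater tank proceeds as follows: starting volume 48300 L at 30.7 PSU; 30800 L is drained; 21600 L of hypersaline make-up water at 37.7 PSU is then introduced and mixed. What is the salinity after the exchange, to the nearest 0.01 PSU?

34.57 PSU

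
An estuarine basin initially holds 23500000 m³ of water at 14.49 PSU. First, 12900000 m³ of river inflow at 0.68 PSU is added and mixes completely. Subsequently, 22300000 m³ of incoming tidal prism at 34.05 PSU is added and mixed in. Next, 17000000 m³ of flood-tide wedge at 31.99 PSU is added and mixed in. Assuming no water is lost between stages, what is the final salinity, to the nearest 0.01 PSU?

21.83 PSU

By conservation of dissolved salt,
Initial salt = 23,500,000×14.49 = 340,515,000
After stage 1: salt = 340,515,000 + 12,900,000×0.68 = 349,287,000; volume = 36,400,000 m³; S = 9.596 PSU
After stage 2: salt = 349,287,000 + 22,300,000×34.05 = 1,108,602,000; volume = 58,700,000 m³; S = 18.886 PSU
After stage 3: salt = 1,108,602,000 + 17,000,000×31.99 = 1,652,432,000; volume = 75,700,000 m³
S = 1,652,432,000 / 75,700,000 = 21.8287 PSU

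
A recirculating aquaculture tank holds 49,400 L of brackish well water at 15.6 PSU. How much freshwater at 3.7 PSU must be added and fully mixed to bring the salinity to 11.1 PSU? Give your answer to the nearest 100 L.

Salt balance: 49,400×15.6 + V×3.7 = (49,400+V)×11.1
770,640 + 3.7V = 548,340 + 11.1V
222,300 = 7.4V
V = 30,040.54 L

30000 L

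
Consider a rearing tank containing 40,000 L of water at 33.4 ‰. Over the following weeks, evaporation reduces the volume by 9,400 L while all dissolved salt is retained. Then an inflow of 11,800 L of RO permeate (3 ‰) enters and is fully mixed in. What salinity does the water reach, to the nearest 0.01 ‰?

After evaporation: salt = 40,000×33.4 = 1,336,000; volume = 40,000 − 9,400 = 30,600 L
After mixing: salt = 1,336,000 + 11,800×3 = 1,371,400; volume = 30,600 + 11,800 = 42,400 L
S = 1,371,400 / 42,400 = 32.3443 ‰

32.34 ‰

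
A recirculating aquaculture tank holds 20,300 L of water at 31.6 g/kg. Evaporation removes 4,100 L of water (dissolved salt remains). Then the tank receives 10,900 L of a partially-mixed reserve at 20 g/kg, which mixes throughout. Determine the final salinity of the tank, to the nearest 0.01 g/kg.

31.72 g/kg

After evaporation: salt = 20,300×31.6 = 641,480; volume = 20,300 − 4,100 = 16,200 L
After mixing: salt = 641,480 + 10,900×20 = 859,480; volume = 16,200 + 10,900 = 27,100 L
S = 859,480 / 27,100 = 31.7151 g/kg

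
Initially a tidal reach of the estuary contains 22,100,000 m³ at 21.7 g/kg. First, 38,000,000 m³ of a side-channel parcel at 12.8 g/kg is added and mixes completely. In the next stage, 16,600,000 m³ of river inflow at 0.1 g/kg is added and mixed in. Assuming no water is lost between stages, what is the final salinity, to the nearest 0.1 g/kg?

12.6 g/kg

Total salt / total volume:
Initial salt = 22,100,000×21.7 = 479,570,000
After stage 1: salt = 479,570,000 + 38,000,000×12.8 = 965,970,000; volume = 60,100,000 m³; S = 16.073 g/kg
After stage 2: salt = 965,970,000 + 16,600,000×0.1 = 967,630,000; volume = 76,700,000 m³
S = 967,630,000 / 76,700,000 = 12.6158 g/kg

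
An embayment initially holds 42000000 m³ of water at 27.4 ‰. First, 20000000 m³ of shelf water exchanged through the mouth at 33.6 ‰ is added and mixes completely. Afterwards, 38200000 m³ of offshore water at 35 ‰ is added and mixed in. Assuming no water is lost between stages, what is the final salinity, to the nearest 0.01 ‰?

Mass of salt is conserved:
Initial salt = 42,000,000×27.4 = 1,150,800,000
After stage 1: salt = 1,150,800,000 + 20,000,000×33.6 = 1,822,800,000; volume = 62,000,000 m³; S = 29.4 ‰
After stage 2: salt = 1,822,800,000 + 38,200,000×35 = 3,159,800,000; volume = 100,200,000 m³
S = 3,159,800,000 / 100,200,000 = 31.5349 ‰

31.53 ‰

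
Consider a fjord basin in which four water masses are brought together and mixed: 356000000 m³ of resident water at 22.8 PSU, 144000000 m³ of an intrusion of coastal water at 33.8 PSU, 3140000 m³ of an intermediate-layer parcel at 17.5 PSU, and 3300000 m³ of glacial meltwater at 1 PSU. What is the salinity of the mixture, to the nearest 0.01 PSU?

Weighted by volume,
salt = 356,000,000×22.8 + 144,000,000×33.8 + 3,140,000×17.5 + 3,300,000×1 = 8,116,800,000 + 4,867,200,000 + 54,950,000 + 3,300,000 = 13,042,250,000
volume = 356,000,000 + 144,000,000 + 3,140,000 + 3,300,000 = 506,440,000 m³
S = 13,042,250,000 / 506,440,000 = 25.7528 PSU

25.75 PSU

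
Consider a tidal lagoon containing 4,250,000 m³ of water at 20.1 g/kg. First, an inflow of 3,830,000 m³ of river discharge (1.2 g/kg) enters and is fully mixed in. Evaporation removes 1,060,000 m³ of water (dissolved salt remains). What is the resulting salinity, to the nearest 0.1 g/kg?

After mixing: salt = 4,250,000×20.1 + 3,830,000×1.2 = 90,021,000; volume = 8,080,000 m³
After evaporation: salt unchanged = 90,021,000; volume = 8,080,000 − 1,060,000 = 7,020,000 m³
S = 90,021,000 / 7,020,000 = 12.8235 g/kg

12.8 g/kg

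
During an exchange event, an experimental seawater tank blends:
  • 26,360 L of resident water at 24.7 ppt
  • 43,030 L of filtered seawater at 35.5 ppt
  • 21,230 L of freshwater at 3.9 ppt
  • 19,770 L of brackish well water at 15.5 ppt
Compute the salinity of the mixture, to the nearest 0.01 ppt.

23.26 ppt

By conservation of dissolved salt,
salt = 26,360×24.7 + 43,030×35.5 + 21,230×3.9 + 19,770×15.5 = 651,092 + 1,527,565 + 82,797 + 306,435 = 2,567,889
volume = 26,360 + 43,030 + 21,230 + 19,770 = 110,390 L
S = 2,567,889 / 110,390 = 23.262 ppt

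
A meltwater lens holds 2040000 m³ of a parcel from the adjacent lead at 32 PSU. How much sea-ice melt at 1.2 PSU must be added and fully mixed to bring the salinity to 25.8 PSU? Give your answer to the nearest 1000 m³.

Salt balance: 2,040,000×32 + V×1.2 = (2,040,000+V)×25.8
65,280,000 + 1.2V = 52,632,000 + 25.8V
12,648,000 = 24.6V
V = 514,146.34 m³

514000 m³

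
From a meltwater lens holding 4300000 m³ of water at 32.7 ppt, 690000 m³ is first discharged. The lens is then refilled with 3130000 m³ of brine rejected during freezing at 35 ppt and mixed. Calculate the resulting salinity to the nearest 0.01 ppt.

33.77 ppt

Remaining after removal: 3,610,000 m³ at 32.7 ppt (salt = 118,047,000)
After addition: salt = 118,047,000 + 3,130,000×35 = 227,597,000; volume = 6,740,000 m³
S = 227,597,000 / 6,740,000 = 33.7681 ppt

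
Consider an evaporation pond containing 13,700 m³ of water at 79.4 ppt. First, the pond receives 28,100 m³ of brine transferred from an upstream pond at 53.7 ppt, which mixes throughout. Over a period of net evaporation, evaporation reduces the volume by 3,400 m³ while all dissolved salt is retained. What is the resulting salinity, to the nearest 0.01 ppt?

67.62 ppt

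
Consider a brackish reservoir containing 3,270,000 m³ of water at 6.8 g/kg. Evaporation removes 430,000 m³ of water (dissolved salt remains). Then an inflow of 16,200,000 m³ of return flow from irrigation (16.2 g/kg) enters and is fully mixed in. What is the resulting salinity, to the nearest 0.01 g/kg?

After evaporation: salt = 3,270,000×6.8 = 22,236,000; volume = 3,270,000 − 430,000 = 2,840,000 m³
After mixing: salt = 22,236,000 + 16,200,000×16.2 = 284,676,000; volume = 2,840,000 + 16,200,000 = 19,040,000 m³
S = 284,676,000 / 19,040,000 = 14.9515 g/kg

14.95 g/kg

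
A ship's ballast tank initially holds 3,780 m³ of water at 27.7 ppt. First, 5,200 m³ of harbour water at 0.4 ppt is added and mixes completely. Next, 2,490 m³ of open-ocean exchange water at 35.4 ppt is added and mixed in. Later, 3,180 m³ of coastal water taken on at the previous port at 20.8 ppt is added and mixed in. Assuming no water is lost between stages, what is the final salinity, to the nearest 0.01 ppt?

Weighted by volume,
Initial salt = 3,780×27.7 = 104,706
After stage 1: salt = 104,706 + 5,200×0.4 = 106,786; volume = 8,980 m³; S = 11.892 ppt
After stage 2: salt = 106,786 + 2,490×35.4 = 194,932; volume = 11,470 m³; S = 16.995 ppt
After stage 3: salt = 194,932 + 3,180×20.8 = 261,076; volume = 14,650 m³
S = 261,076 / 14,650 = 17.8209 ppt

17.82 ppt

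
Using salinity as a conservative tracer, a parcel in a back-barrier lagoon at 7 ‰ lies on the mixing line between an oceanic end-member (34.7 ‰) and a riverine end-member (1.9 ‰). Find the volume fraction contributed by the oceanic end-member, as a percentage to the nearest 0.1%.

15.5%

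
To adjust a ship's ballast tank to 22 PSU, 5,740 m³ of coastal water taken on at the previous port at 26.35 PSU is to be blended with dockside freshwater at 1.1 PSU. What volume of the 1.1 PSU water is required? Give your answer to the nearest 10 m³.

1190 m³

Salt balance: 5,740×26.35 + V×1.1 = (5,740+V)×22
151,249 + 1.1V = 126,280 + 22V
24,969 = 20.9V
V = 1,194.69 m³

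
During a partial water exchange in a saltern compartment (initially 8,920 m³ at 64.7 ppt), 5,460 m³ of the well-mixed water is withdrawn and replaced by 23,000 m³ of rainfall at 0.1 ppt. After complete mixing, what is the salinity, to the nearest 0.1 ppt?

Remaining after removal: 3,460 m³ at 64.7 ppt (salt = 223,862)
After addition: salt = 223,862 + 23,000×0.1 = 226,162; volume = 26,460 m³
S = 226,162 / 26,460 = 8.5473 ppt

8.5 ppt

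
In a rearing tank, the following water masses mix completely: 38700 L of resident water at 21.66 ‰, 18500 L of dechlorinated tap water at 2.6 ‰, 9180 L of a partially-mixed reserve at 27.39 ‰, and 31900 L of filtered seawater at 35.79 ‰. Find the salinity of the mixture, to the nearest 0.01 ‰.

By conservation of dissolved salt,
salt = 38,700×21.66 + 18,500×2.6 + 9,180×27.39 + 31,900×35.79 = 838,242 + 48,100 + 251,440.2 + 1,141,701 = 2,279,483.2
volume = 38,700 + 18,500 + 9,180 + 31,900 = 98,280 L
S = 2,279,483.2 / 98,280 = 23.1938 ‰

23.19 ‰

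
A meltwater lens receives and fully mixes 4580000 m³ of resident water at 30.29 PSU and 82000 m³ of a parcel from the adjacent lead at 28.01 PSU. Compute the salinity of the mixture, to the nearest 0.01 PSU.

Salt balance:
salt = 4,580,000×30.29 + 82,000×28.01 = 138,728,200 + 2,296,820 = 141,025,020
volume = 4,580,000 + 82,000 = 4,662,000 m³
S = 141,025,020 / 4,662,000 = 30.2499 PSU

30.25 PSU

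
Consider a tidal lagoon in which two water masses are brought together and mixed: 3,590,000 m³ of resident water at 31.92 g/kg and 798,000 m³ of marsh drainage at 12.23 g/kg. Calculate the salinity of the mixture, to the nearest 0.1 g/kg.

By conservation of dissolved salt,
salt = 3,590,000×31.92 + 798,000×12.23 = 114,592,800 + 9,759,540 = 124,352,340
volume = 3,590,000 + 798,000 = 4,388,000 m³
S = 124,352,340 / 4,388,000 = 28.339 g/kg

28.3 g/kg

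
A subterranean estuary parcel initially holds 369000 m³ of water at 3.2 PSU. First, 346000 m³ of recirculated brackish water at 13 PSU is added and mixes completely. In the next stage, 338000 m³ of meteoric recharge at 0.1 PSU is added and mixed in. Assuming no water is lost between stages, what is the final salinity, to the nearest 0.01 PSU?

5.43 PSU

Weighted by volume,
Initial salt = 369,000×3.2 = 1,180,800
After stage 1: salt = 1,180,800 + 346,000×13 = 5,678,800; volume = 715,000 m³; S = 7.942 PSU
After stage 2: salt = 5,678,800 + 338,000×0.1 = 5,712,600; volume = 1,053,000 m³
S = 5,712,600 / 1,053,000 = 5.4251 PSU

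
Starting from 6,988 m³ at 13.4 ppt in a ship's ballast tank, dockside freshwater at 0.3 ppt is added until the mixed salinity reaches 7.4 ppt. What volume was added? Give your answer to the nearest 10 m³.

Salt balance: 6,988×13.4 + V×0.3 = (6,988+V)×7.4
93,639.2 + 0.3V = 51,711.2 + 7.4V
41,928 = 7.1V
V = 5,905.35 m³

5910 m³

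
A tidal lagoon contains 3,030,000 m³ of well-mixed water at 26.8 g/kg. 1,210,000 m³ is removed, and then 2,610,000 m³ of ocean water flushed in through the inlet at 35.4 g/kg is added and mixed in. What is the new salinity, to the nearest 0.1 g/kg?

31.9 g/kg

Remaining after removal: 1,820,000 m³ at 26.8 g/kg (salt = 48,776,000)
After addition: salt = 48,776,000 + 2,610,000×35.4 = 141,170,000; volume = 4,430,000 m³
S = 141,170,000 / 4,430,000 = 31.8668 g/kg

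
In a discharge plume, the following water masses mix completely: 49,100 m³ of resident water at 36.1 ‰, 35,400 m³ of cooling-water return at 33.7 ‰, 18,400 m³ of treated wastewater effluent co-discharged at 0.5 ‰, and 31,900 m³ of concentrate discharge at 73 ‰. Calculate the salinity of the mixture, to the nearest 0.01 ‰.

39.34 ‰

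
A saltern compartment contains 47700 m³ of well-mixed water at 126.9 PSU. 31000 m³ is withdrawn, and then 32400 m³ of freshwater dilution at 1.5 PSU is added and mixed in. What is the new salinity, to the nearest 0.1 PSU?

Remaining after removal: 16,700 m³ at 126.9 PSU (salt = 2,119,230)
After addition: salt = 2,119,230 + 32,400×1.5 = 2,167,830; volume = 49,100 m³
S = 2,167,830 / 49,100 = 44.1513 PSU

44.2 PSU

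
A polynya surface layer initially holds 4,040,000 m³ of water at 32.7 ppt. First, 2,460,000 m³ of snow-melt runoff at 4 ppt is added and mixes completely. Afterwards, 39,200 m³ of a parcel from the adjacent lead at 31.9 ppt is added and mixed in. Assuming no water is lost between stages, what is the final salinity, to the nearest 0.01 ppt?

21.90 ppt

Salt balance:
Initial salt = 4,040,000×32.7 = 132,108,000
After stage 1: salt = 132,108,000 + 2,460,000×4 = 141,948,000; volume = 6,500,000 m³; S = 21.838 ppt
After stage 2: salt = 141,948,000 + 39,200×31.9 = 143,198,480; volume = 6,539,200 m³
S = 143,198,480 / 6,539,200 = 21.8985 ppt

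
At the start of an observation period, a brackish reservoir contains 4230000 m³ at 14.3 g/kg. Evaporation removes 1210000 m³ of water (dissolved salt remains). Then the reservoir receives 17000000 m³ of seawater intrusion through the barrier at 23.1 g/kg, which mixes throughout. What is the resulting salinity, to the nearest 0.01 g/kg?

After evaporation: salt = 4,230,000×14.3 = 60,489,000; volume = 4,230,000 − 1,210,000 = 3,020,000 m³
After mixing: salt = 60,489,000 + 17,000,000×23.1 = 453,189,000; volume = 3,020,000 + 17,000,000 = 20,020,000 m³
S = 453,189,000 / 20,020,000 = 22.6368 g/kg

22.64 g/kg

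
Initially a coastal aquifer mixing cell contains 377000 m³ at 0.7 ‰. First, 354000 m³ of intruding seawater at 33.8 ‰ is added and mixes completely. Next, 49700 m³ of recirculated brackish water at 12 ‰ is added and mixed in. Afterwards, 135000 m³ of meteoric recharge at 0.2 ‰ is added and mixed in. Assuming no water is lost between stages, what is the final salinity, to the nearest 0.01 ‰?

Conserving salt mass:
Initial salt = 377,000×0.7 = 263,900
After stage 1: salt = 263,900 + 354,000×33.8 = 12,229,100; volume = 731,000 m³; S = 16.729 ‰
After stage 2: salt = 12,229,100 + 49,700×12 = 12,825,500; volume = 780,700 m³; S = 16.428 ‰
After stage 3: salt = 12,825,500 + 135,000×0.2 = 12,852,500; volume = 915,700 m³
S = 12,852,500 / 915,700 = 14.0357 ‰

14.04 ‰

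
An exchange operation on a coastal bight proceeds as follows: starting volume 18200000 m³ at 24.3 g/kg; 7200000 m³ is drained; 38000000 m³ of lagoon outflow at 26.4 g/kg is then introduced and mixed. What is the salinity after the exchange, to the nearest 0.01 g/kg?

Remaining after removal: 11,000,000 m³ at 24.3 g/kg (salt = 267,300,000)
After addition: salt = 267,300,000 + 38,000,000×26.4 = 1,270,500,000; volume = 49,000,000 m³
S = 1,270,500,000 / 49,000,000 = 25.9286 g/kg

25.93 g/kg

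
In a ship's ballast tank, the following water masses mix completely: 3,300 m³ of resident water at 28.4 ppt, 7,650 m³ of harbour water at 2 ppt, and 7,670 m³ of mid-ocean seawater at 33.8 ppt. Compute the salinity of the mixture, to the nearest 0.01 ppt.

By conservation of dissolved salt,
salt = 3,300×28.4 + 7,650×2 + 7,670×33.8 = 93,720 + 15,300 + 259,246 = 368,266
volume = 3,300 + 7,650 + 7,670 = 18,620 m³
S = 368,266 / 18,620 = 19.778 ppt

19.78 ppt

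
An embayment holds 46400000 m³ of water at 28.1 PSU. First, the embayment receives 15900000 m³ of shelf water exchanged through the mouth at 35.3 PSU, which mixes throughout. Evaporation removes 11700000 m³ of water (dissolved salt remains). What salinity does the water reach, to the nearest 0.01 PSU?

36.86 PSU

After mixing: salt = 46,400,000×28.1 + 15,900,000×35.3 = 1,865,110,000; volume = 62,300,000 m³
After evaporation: salt unchanged = 1,865,110,000; volume = 62,300,000 − 11,700,000 = 50,600,000 m³
S = 1,865,110,000 / 50,600,000 = 36.8599 PSU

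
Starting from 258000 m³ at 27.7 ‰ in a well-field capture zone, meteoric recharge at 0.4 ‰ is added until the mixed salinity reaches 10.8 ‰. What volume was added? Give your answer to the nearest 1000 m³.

Salt balance: 258,000×27.7 + V×0.4 = (258,000+V)×10.8
7,146,600 + 0.4V = 2,786,400 + 10.8V
4,360,200 = 10.4V
V = 419,250 m³

419000 m³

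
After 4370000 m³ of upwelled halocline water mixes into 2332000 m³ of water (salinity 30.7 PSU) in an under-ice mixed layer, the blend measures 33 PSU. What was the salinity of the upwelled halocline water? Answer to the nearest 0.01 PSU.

34.23 PSU

Salt balance: 2,332,000×30.7 + 4,370,000×S = 6,702,000×33
71,592,400 + 4,370,000·S = 221,166,000
S = (221,166,000 − 71,592,400) / 4,370,000 = 34.2274 PSU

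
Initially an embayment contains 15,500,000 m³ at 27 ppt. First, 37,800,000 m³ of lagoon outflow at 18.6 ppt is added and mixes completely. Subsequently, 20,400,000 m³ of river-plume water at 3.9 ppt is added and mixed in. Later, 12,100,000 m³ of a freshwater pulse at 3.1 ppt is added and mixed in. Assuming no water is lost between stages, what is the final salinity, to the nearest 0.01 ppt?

14.44 ppt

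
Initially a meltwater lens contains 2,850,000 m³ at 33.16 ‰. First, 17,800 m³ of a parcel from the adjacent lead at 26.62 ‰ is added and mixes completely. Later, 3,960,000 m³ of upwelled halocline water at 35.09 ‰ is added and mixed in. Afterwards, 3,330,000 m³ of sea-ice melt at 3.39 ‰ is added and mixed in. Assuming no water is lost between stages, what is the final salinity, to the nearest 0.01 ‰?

24.14 ‰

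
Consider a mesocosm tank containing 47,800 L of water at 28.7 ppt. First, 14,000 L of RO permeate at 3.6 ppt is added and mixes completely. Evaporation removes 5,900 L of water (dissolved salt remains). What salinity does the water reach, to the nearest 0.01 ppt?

After mixing: salt = 47,800×28.7 + 14,000×3.6 = 1,422,260; volume = 61,800 L
After evaporation: salt unchanged = 1,422,260; volume = 61,800 − 5,900 = 55,900 L
S = 1,422,260 / 55,900 = 25.4429 ppt

25.44 ppt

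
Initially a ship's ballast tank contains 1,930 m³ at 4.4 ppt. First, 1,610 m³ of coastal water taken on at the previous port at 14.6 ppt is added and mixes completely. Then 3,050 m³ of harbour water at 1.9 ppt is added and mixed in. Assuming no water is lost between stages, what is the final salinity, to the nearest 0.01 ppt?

Salt balance:
Initial salt = 1,930×4.4 = 8,492
After stage 1: salt = 8,492 + 1,610×14.6 = 31,998; volume = 3,540 m³; S = 9.039 ppt
After stage 2: salt = 31,998 + 3,050×1.9 = 37,793; volume = 6,590 m³
S = 37,793 / 6,590 = 5.7349 ppt

5.73 ppt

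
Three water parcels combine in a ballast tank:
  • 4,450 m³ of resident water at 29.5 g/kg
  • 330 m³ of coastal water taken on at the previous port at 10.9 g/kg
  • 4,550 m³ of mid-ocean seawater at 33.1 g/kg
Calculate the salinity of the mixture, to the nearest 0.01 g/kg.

30.60 g/kg

Total salt / total volume:
salt = 4,450×29.5 + 330×10.9 + 4,550×33.1 = 131,275 + 3,597 + 150,605 = 285,477
volume = 4,450 + 330 + 4,550 = 9,330 m³
S = 285,477 / 9,330 = 30.5977 g/kg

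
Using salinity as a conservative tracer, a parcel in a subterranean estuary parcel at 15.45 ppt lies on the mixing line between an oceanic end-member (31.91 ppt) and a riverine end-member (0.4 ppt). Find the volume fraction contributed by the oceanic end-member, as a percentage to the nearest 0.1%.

47.8%

Let g be the oceanic fraction. Salt balance per unit volume:
g×31.91 + (1−g)×0.4 = 15.45
g = (15.45 − 0.4) / (31.91 − 0.4) = 15.05/31.51 = 0.4776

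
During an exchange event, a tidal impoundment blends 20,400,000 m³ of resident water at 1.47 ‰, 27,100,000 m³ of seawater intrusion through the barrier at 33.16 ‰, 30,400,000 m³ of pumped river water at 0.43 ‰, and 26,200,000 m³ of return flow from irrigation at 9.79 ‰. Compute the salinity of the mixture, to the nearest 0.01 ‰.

11.51 ‰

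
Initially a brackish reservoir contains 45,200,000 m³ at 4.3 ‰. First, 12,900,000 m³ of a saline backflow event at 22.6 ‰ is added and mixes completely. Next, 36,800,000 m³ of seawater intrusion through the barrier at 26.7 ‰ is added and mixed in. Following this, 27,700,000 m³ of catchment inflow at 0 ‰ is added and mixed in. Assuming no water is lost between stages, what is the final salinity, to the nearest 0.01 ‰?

Total salt / total volume:
Initial salt = 45,200,000×4.3 = 194,360,000
After stage 1: salt = 194,360,000 + 12,900,000×22.6 = 485,900,000; volume = 58,100,000 m³; S = 8.363 ‰
After stage 2: salt = 485,900,000 + 36,800,000×26.7 = 1,468,460,000; volume = 94,900,000 m³; S = 15.474 ‰
After stage 3: salt = 1,468,460,000 + 27,700,000×0 = 1,468,460,000; volume = 122,600,000 m³
S = 1,468,460,000 / 122,600,000 = 11.9777 ‰

11.98 ‰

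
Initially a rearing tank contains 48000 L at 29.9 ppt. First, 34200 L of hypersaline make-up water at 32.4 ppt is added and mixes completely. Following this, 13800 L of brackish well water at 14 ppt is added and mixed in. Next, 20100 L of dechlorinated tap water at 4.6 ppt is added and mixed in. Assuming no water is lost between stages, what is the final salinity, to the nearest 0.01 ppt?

Mass of salt is conserved:
Initial salt = 48,000×29.9 = 1,435,200
After stage 1: salt = 1,435,200 + 34,200×32.4 = 2,543,280; volume = 82,200 L; S = 30.94 ppt
After stage 2: salt = 2,543,280 + 13,800×14 = 2,736,480; volume = 96,000 L; S = 28.505 ppt
After stage 3: salt = 2,736,480 + 20,100×4.6 = 2,828,940; volume = 116,100 L
S = 2,828,940 / 116,100 = 24.3664 ppt

24.37 ppt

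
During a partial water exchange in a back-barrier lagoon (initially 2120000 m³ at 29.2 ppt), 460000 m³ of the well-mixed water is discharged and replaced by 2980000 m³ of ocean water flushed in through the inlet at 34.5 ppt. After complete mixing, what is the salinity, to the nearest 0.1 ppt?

Remaining after removal: 1,660,000 m³ at 29.2 ppt (salt = 48,472,000)
After addition: salt = 48,472,000 + 2,980,000×34.5 = 151,282,000; volume = 4,640,000 m³
S = 151,282,000 / 4,640,000 = 32.6039 ppt

32.6 ppt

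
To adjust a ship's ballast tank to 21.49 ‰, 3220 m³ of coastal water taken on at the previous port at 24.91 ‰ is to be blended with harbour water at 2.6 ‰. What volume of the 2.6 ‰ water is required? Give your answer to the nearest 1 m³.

583 m³

Salt balance: 3,220×24.91 + V×2.6 = (3,220+V)×21.49
80,210.2 + 2.6V = 69,197.8 + 21.49V
11,012.4 = 18.89V
V = 582.98 m³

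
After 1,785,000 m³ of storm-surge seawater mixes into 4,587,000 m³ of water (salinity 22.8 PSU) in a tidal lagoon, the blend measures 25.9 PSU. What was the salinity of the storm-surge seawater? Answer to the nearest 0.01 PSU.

33.87 PSU

Salt balance: 4,587,000×22.8 + 1,785,000×S = 6,372,000×25.9
104,583,600 + 1,785,000·S = 165,034,800
S = (165,034,800 − 104,583,600) / 1,785,000 = 33.8662 PSU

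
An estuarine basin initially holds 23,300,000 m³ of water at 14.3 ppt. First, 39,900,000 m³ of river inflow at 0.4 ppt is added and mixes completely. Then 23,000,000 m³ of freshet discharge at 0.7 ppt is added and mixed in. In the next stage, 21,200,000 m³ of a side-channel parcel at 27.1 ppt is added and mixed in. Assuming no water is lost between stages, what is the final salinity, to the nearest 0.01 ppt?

Total salt / total volume:
Initial salt = 23,300,000×14.3 = 333,190,000
After stage 1: salt = 333,190,000 + 39,900,000×0.4 = 349,150,000; volume = 63,200,000 m³; S = 5.525 ppt
After stage 2: salt = 349,150,000 + 23,000,000×0.7 = 365,250,000; volume = 86,200,000 m³; S = 4.237 ppt
After stage 3: salt = 365,250,000 + 21,200,000×27.1 = 939,770,000; volume = 107,400,000 m³
S = 939,770,000 / 107,400,000 = 8.7502 ppt

8.75 ppt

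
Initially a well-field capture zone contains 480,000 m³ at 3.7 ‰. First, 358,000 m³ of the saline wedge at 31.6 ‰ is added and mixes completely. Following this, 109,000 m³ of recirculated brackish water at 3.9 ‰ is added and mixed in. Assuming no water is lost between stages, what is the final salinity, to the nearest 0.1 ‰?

14.3 ‰

Weighted by volume,
Initial salt = 480,000×3.7 = 1,776,000
After stage 1: salt = 1,776,000 + 358,000×31.6 = 13,088,800; volume = 838,000 m³; S = 15.619 ‰
After stage 2: salt = 13,088,800 + 109,000×3.9 = 13,513,900; volume = 947,000 m³
S = 13,513,900 / 947,000 = 14.2702 ‰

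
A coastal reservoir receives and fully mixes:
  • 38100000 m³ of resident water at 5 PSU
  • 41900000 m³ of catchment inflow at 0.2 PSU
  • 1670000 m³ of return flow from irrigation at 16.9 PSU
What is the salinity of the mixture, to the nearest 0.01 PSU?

2.78 PSU

Salt balance:
salt = 38,100,000×5 + 41,900,000×0.2 + 1,670,000×16.9 = 190,500,000 + 8,380,000 + 28,223,000 = 227,103,000
volume = 38,100,000 + 41,900,000 + 1,670,000 = 81,670,000 m³
S = 227,103,000 / 81,670,000 = 2.7807 PSU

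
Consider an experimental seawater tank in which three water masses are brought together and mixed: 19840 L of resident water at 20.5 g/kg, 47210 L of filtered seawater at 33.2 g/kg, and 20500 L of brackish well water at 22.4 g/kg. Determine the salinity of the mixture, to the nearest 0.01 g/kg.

Total salt / total volume:
salt = 19,840×20.5 + 47,210×33.2 + 20,500×22.4 = 406,720 + 1,567,372 + 459,200 = 2,433,292
volume = 19,840 + 47,210 + 20,500 = 87,550 L
S = 2,433,292 / 87,550 = 27.7932 g/kg

27.79 g/kg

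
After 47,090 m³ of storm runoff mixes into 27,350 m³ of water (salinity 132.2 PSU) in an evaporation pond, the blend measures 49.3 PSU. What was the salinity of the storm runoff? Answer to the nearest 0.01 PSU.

1.15 PSU

Salt balance: 27,350×132.2 + 47,090×S = 74,440×49.3
3,615,670 + 47,090·S = 3,669,892
S = (3,669,892 − 3,615,670) / 47,090 = 1.1515 PSU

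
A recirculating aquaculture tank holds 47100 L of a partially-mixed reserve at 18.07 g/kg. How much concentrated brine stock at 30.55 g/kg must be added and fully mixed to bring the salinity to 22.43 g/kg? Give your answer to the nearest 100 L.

25300 L

Salt balance: 47,100×18.07 + V×30.55 = (47,100+V)×22.43
851,097 + 30.55V = 1,056,453 + 22.43V
205,356 = 8.12V
V = 25,290.15 L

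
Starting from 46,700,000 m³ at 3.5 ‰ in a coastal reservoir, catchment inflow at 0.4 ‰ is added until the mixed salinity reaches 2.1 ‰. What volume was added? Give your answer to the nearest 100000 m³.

38500000 m³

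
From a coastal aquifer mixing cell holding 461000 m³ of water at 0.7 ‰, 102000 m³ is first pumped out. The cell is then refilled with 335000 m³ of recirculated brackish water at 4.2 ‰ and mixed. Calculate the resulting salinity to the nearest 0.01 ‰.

2.39 ‰

Remaining after removal: 359,000 m³ at 0.7 ‰ (salt = 251,300)
After addition: salt = 251,300 + 335,000×4.2 = 1,658,300; volume = 694,000 m³
S = 1,658,300 / 694,000 = 2.3895 ‰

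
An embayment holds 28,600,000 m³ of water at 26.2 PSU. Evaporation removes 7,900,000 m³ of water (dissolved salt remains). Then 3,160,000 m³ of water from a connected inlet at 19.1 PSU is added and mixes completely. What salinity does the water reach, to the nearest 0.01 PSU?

After evaporation: salt = 28,600,000×26.2 = 749,320,000; volume = 28,600,000 − 7,900,000 = 20,700,000 m³
After mixing: salt = 749,320,000 + 3,160,000×19.1 = 809,676,000; volume = 20,700,000 + 3,160,000 = 23,860,000 m³
S = 809,676,000 / 23,860,000 = 33.9345 PSU

33.93 PSU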